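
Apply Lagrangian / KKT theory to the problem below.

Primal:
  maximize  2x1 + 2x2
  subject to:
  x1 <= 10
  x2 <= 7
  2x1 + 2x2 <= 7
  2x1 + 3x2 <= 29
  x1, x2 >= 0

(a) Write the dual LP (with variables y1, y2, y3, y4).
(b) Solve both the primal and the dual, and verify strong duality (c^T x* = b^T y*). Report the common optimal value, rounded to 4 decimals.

The standard primal-dual pair for 'max c^T x s.t. A x <= b, x >= 0' is:
  Dual:  min b^T y  s.t.  A^T y >= c,  y >= 0.

So the dual LP is:
  minimize  10y1 + 7y2 + 7y3 + 29y4
  subject to:
    y1 + 2y3 + 2y4 >= 2
    y2 + 2y3 + 3y4 >= 2
    y1, y2, y3, y4 >= 0

Solving the primal: x* = (3.5, 0).
  primal value c^T x* = 7.
Solving the dual: y* = (0, 0, 1, 0).
  dual value b^T y* = 7.
Strong duality: c^T x* = b^T y*. Confirmed.

7


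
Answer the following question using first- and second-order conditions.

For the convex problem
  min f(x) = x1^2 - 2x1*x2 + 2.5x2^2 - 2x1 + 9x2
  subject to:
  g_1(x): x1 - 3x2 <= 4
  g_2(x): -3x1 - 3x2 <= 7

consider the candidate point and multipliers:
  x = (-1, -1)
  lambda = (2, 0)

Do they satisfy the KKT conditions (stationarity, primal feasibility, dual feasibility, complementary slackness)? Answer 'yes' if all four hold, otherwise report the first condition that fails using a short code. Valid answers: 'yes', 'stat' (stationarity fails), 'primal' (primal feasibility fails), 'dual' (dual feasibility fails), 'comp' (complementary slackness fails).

Gradient of f: grad f(x) = Q x + c = (-2, 6)
Constraint values g_i(x) = a_i^T x - b_i:
  g_1((-1, -1)) = -2
  g_2((-1, -1)) = -1
Stationarity residual: grad f(x) + sum_i lambda_i a_i = (0, 0)
  -> stationarity OK
Primal feasibility (all g_i <= 0): OK
Dual feasibility (all lambda_i >= 0): OK
Complementary slackness (lambda_i * g_i(x) = 0 for all i): FAILS

Verdict: the first failing condition is complementary_slackness -> comp.

comp


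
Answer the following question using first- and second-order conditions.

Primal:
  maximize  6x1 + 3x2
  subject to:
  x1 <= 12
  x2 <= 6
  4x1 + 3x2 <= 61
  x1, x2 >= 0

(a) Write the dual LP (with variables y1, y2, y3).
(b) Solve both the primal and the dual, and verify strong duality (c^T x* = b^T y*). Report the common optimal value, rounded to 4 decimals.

The standard primal-dual pair for 'max c^T x s.t. A x <= b, x >= 0' is:
  Dual:  min b^T y  s.t.  A^T y >= c,  y >= 0.

So the dual LP is:
  minimize  12y1 + 6y2 + 61y3
  subject to:
    y1 + 4y3 >= 6
    y2 + 3y3 >= 3
    y1, y2, y3 >= 0

Solving the primal: x* = (12, 4.3333).
  primal value c^T x* = 85.
Solving the dual: y* = (2, 0, 1).
  dual value b^T y* = 85.
Strong duality: c^T x* = b^T y*. Confirmed.

85


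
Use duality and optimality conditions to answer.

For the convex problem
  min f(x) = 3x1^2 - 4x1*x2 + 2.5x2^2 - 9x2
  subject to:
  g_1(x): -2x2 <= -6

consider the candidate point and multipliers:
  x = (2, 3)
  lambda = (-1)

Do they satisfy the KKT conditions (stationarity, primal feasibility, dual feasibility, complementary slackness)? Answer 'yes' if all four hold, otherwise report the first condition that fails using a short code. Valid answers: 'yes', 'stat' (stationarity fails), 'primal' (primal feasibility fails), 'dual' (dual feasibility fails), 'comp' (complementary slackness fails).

Gradient of f: grad f(x) = Q x + c = (0, -2)
Constraint values g_i(x) = a_i^T x - b_i:
  g_1((2, 3)) = 0
Stationarity residual: grad f(x) + sum_i lambda_i a_i = (0, 0)
  -> stationarity OK
Primal feasibility (all g_i <= 0): OK
Dual feasibility (all lambda_i >= 0): FAILS
Complementary slackness (lambda_i * g_i(x) = 0 for all i): OK

Verdict: the first failing condition is dual_feasibility -> dual.

dual


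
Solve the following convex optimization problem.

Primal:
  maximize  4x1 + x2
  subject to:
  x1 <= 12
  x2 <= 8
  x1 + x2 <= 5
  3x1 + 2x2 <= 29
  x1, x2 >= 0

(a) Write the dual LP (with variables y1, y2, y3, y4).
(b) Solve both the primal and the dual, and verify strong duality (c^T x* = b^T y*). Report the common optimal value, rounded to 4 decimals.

The standard primal-dual pair for 'max c^T x s.t. A x <= b, x >= 0' is:
  Dual:  min b^T y  s.t.  A^T y >= c,  y >= 0.

So the dual LP is:
  minimize  12y1 + 8y2 + 5y3 + 29y4
  subject to:
    y1 + y3 + 3y4 >= 4
    y2 + y3 + 2y4 >= 1
    y1, y2, y3, y4 >= 0

Solving the primal: x* = (5, 0).
  primal value c^T x* = 20.
Solving the dual: y* = (0, 0, 4, 0).
  dual value b^T y* = 20.
Strong duality: c^T x* = b^T y*. Confirmed.

20


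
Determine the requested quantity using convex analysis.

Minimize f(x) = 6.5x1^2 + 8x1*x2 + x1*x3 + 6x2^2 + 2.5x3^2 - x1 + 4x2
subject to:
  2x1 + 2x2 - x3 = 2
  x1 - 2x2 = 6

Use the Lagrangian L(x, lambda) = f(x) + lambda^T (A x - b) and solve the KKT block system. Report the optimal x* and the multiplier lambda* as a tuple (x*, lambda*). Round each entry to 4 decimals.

Form the Lagrangian:
  L(x, lambda) = (1/2) x^T Q x + c^T x + lambda^T (A x - b)
Stationarity (grad_x L = 0): Q x + c + A^T lambda = 0.
Primal feasibility: A x = b.

This gives the KKT block system:
  [ Q   A^T ] [ x     ]   [-c ]
  [ A    0  ] [ lambda ] = [ b ]

Solving the linear system:
  x*      = (2.2533, -1.8733, -1.24)
  lambda* = (-3.9467, -4.1733)
  f(x*)   = 11.5933

x* = (2.2533, -1.8733, -1.24), lambda* = (-3.9467, -4.1733)


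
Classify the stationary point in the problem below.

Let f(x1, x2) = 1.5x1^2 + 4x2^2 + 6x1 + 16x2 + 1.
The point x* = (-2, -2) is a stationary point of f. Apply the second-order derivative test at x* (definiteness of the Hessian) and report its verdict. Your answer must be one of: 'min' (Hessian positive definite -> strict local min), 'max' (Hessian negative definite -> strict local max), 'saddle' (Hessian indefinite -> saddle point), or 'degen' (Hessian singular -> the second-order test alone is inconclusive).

Compute the Hessian H = grad^2 f:
  H = [[3, 0], [0, 8]]
Verify stationarity: grad f(x*) = H x* + g = (0, 0).
Eigenvalues of H: 3, 8.
Both eigenvalues > 0, so H is positive definite -> x* is a strict local min.

min


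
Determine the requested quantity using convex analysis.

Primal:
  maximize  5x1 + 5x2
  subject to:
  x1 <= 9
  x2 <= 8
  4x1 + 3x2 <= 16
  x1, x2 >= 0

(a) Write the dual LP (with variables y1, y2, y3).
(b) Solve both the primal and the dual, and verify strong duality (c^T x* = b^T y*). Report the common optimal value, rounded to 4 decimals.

The standard primal-dual pair for 'max c^T x s.t. A x <= b, x >= 0' is:
  Dual:  min b^T y  s.t.  A^T y >= c,  y >= 0.

So the dual LP is:
  minimize  9y1 + 8y2 + 16y3
  subject to:
    y1 + 4y3 >= 5
    y2 + 3y3 >= 5
    y1, y2, y3 >= 0

Solving the primal: x* = (0, 5.3333).
  primal value c^T x* = 26.6667.
Solving the dual: y* = (0, 0, 1.6667).
  dual value b^T y* = 26.6667.
Strong duality: c^T x* = b^T y*. Confirmed.

26.6667


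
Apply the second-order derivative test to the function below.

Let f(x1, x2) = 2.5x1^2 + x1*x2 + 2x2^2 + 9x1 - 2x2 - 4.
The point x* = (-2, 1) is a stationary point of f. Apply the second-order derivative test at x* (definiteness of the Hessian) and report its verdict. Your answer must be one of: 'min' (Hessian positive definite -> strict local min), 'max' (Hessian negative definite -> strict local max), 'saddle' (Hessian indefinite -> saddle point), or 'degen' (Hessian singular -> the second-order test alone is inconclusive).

Compute the Hessian H = grad^2 f:
  H = [[5, 1], [1, 4]]
Verify stationarity: grad f(x*) = H x* + g = (0, 0).
Eigenvalues of H: 3.382, 5.618.
Both eigenvalues > 0, so H is positive definite -> x* is a strict local min.

min


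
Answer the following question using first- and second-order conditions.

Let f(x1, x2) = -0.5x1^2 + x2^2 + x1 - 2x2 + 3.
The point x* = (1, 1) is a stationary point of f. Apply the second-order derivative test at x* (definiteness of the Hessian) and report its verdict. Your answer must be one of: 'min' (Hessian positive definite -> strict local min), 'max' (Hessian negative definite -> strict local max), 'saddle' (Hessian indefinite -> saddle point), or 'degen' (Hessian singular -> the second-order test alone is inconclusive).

Compute the Hessian H = grad^2 f:
  H = [[-1, 0], [0, 2]]
Verify stationarity: grad f(x*) = H x* + g = (0, 0).
Eigenvalues of H: -1, 2.
Eigenvalues have mixed signs, so H is indefinite -> x* is a saddle point.

saddle


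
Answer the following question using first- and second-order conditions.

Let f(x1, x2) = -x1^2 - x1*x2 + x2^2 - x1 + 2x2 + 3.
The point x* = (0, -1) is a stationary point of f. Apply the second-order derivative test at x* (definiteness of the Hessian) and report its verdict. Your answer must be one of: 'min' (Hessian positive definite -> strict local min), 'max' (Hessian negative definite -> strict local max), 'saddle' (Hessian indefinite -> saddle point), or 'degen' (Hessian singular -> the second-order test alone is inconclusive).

Compute the Hessian H = grad^2 f:
  H = [[-2, -1], [-1, 2]]
Verify stationarity: grad f(x*) = H x* + g = (0, 0).
Eigenvalues of H: -2.2361, 2.2361.
Eigenvalues have mixed signs, so H is indefinite -> x* is a saddle point.

saddle


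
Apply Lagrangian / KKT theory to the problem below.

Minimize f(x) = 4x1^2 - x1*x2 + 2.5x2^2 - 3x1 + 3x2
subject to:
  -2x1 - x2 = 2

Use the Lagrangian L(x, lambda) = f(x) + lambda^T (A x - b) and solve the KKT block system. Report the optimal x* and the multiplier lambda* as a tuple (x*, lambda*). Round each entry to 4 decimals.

Form the Lagrangian:
  L(x, lambda) = (1/2) x^T Q x + c^T x + lambda^T (A x - b)
Stationarity (grad_x L = 0): Q x + c + A^T lambda = 0.
Primal feasibility: A x = b.

This gives the KKT block system:
  [ Q   A^T ] [ x     ]   [-c ]
  [ A    0  ] [ lambda ] = [ b ]

Solving the linear system:
  x*      = (-0.4063, -1.1875)
  lambda* = (-2.5313)
  f(x*)   = 1.3594

x* = (-0.4063, -1.1875), lambda* = (-2.5313)


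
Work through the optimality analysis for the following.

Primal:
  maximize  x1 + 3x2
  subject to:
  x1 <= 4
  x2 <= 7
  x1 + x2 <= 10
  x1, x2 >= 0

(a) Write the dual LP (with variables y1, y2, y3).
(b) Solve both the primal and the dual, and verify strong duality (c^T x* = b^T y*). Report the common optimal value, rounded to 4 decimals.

The standard primal-dual pair for 'max c^T x s.t. A x <= b, x >= 0' is:
  Dual:  min b^T y  s.t.  A^T y >= c,  y >= 0.

So the dual LP is:
  minimize  4y1 + 7y2 + 10y3
  subject to:
    y1 + y3 >= 1
    y2 + y3 >= 3
    y1, y2, y3 >= 0

Solving the primal: x* = (3, 7).
  primal value c^T x* = 24.
Solving the dual: y* = (0, 2, 1).
  dual value b^T y* = 24.
Strong duality: c^T x* = b^T y*. Confirmed.

24


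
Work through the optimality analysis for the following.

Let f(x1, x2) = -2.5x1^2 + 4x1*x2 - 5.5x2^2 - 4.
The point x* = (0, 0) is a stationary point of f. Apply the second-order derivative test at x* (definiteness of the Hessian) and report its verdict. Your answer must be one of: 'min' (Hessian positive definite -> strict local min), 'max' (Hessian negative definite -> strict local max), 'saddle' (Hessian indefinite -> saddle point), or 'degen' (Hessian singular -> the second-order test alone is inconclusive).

Compute the Hessian H = grad^2 f:
  H = [[-5, 4], [4, -11]]
Verify stationarity: grad f(x*) = H x* + g = (0, 0).
Eigenvalues of H: -13, -3.
Both eigenvalues < 0, so H is negative definite -> x* is a strict local max.

max


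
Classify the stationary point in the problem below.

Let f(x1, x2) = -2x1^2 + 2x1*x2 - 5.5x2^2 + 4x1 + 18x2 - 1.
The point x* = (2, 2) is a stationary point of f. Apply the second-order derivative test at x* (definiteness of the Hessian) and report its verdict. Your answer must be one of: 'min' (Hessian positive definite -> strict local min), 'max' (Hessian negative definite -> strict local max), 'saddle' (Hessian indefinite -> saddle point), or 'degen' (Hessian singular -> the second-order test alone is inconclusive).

Compute the Hessian H = grad^2 f:
  H = [[-4, 2], [2, -11]]
Verify stationarity: grad f(x*) = H x* + g = (0, 0).
Eigenvalues of H: -11.5311, -3.4689.
Both eigenvalues < 0, so H is negative definite -> x* is a strict local max.

max


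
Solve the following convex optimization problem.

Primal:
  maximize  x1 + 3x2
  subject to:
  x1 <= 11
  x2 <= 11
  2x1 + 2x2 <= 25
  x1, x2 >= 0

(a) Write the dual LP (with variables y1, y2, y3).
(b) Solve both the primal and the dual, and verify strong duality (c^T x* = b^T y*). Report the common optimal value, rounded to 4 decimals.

The standard primal-dual pair for 'max c^T x s.t. A x <= b, x >= 0' is:
  Dual:  min b^T y  s.t.  A^T y >= c,  y >= 0.

So the dual LP is:
  minimize  11y1 + 11y2 + 25y3
  subject to:
    y1 + 2y3 >= 1
    y2 + 2y3 >= 3
    y1, y2, y3 >= 0

Solving the primal: x* = (1.5, 11).
  primal value c^T x* = 34.5.
Solving the dual: y* = (0, 2, 0.5).
  dual value b^T y* = 34.5.
Strong duality: c^T x* = b^T y*. Confirmed.

34.5


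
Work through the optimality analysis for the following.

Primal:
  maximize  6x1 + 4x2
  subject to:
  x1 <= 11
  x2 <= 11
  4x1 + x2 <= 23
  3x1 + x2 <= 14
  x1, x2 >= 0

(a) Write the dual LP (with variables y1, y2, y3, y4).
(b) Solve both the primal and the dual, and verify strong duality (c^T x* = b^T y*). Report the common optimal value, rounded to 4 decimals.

The standard primal-dual pair for 'max c^T x s.t. A x <= b, x >= 0' is:
  Dual:  min b^T y  s.t.  A^T y >= c,  y >= 0.

So the dual LP is:
  minimize  11y1 + 11y2 + 23y3 + 14y4
  subject to:
    y1 + 4y3 + 3y4 >= 6
    y2 + y3 + y4 >= 4
    y1, y2, y3, y4 >= 0

Solving the primal: x* = (1, 11).
  primal value c^T x* = 50.
Solving the dual: y* = (0, 2, 0, 2).
  dual value b^T y* = 50.
Strong duality: c^T x* = b^T y*. Confirmed.

50


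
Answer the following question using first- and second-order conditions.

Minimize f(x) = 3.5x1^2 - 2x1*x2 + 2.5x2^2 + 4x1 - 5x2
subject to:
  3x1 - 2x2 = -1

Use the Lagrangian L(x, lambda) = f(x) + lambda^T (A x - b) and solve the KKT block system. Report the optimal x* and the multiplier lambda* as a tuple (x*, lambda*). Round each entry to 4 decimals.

Form the Lagrangian:
  L(x, lambda) = (1/2) x^T Q x + c^T x + lambda^T (A x - b)
Stationarity (grad_x L = 0): Q x + c + A^T lambda = 0.
Primal feasibility: A x = b.

This gives the KKT block system:
  [ Q   A^T ] [ x     ]   [-c ]
  [ A    0  ] [ lambda ] = [ b ]

Solving the linear system:
  x*      = (0.0612, 0.5918)
  lambda* = (-1.0816)
  f(x*)   = -1.898

x* = (0.0612, 0.5918), lambda* = (-1.0816)


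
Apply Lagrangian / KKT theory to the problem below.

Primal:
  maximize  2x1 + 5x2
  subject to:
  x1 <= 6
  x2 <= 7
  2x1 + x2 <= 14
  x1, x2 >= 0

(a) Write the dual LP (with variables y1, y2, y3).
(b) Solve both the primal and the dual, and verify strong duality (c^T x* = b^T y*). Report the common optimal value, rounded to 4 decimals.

The standard primal-dual pair for 'max c^T x s.t. A x <= b, x >= 0' is:
  Dual:  min b^T y  s.t.  A^T y >= c,  y >= 0.

So the dual LP is:
  minimize  6y1 + 7y2 + 14y3
  subject to:
    y1 + 2y3 >= 2
    y2 + y3 >= 5
    y1, y2, y3 >= 0

Solving the primal: x* = (3.5, 7).
  primal value c^T x* = 42.
Solving the dual: y* = (0, 4, 1).
  dual value b^T y* = 42.
Strong duality: c^T x* = b^T y*. Confirmed.

42


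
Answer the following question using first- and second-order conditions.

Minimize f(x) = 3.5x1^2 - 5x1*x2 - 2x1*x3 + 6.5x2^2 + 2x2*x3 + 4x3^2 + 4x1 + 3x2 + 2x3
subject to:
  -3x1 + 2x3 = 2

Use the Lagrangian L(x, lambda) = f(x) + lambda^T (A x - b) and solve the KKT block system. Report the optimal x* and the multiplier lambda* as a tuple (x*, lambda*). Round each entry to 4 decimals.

Form the Lagrangian:
  L(x, lambda) = (1/2) x^T Q x + c^T x + lambda^T (A x - b)
Stationarity (grad_x L = 0): Q x + c + A^T lambda = 0.
Primal feasibility: A x = b.

This gives the KKT block system:
  [ Q   A^T ] [ x     ]   [-c ]
  [ A    0  ] [ lambda ] = [ b ]

Solving the linear system:
  x*      = (-0.9506, -0.5309, -0.4259)
  lambda* = (0.284)
  f(x*)   = -3.4074

x* = (-0.9506, -0.5309, -0.4259), lambda* = (0.284)


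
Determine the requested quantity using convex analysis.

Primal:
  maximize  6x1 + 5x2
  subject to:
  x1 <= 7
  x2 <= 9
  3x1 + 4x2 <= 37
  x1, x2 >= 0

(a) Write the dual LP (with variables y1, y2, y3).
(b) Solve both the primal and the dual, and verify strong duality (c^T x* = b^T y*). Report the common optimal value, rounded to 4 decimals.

The standard primal-dual pair for 'max c^T x s.t. A x <= b, x >= 0' is:
  Dual:  min b^T y  s.t.  A^T y >= c,  y >= 0.

So the dual LP is:
  minimize  7y1 + 9y2 + 37y3
  subject to:
    y1 + 3y3 >= 6
    y2 + 4y3 >= 5
    y1, y2, y3 >= 0

Solving the primal: x* = (7, 4).
  primal value c^T x* = 62.
Solving the dual: y* = (2.25, 0, 1.25).
  dual value b^T y* = 62.
Strong duality: c^T x* = b^T y*. Confirmed.

62


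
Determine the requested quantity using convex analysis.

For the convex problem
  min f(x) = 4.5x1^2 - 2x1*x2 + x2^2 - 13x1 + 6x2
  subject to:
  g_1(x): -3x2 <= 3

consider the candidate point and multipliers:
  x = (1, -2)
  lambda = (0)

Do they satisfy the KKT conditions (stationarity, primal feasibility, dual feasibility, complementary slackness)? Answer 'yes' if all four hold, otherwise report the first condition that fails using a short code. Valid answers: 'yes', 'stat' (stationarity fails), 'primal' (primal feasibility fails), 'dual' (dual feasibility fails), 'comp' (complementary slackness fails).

Gradient of f: grad f(x) = Q x + c = (0, 0)
Constraint values g_i(x) = a_i^T x - b_i:
  g_1((1, -2)) = 3
Stationarity residual: grad f(x) + sum_i lambda_i a_i = (0, 0)
  -> stationarity OK
Primal feasibility (all g_i <= 0): FAILS
Dual feasibility (all lambda_i >= 0): OK
Complementary slackness (lambda_i * g_i(x) = 0 for all i): OK

Verdict: the first failing condition is primal_feasibility -> primal.

primal


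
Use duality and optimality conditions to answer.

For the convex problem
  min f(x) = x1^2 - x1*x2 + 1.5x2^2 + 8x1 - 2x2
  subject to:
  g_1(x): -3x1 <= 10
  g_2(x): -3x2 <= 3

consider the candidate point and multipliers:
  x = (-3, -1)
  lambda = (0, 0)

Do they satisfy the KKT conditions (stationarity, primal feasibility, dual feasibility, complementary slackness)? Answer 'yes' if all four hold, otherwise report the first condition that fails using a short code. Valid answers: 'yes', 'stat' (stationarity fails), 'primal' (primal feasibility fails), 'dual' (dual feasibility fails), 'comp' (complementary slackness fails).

Gradient of f: grad f(x) = Q x + c = (3, -2)
Constraint values g_i(x) = a_i^T x - b_i:
  g_1((-3, -1)) = -1
  g_2((-3, -1)) = 0
Stationarity residual: grad f(x) + sum_i lambda_i a_i = (3, -2)
  -> stationarity FAILS
Primal feasibility (all g_i <= 0): OK
Dual feasibility (all lambda_i >= 0): OK
Complementary slackness (lambda_i * g_i(x) = 0 for all i): OK

Verdict: the first failing condition is stationarity -> stat.

stat


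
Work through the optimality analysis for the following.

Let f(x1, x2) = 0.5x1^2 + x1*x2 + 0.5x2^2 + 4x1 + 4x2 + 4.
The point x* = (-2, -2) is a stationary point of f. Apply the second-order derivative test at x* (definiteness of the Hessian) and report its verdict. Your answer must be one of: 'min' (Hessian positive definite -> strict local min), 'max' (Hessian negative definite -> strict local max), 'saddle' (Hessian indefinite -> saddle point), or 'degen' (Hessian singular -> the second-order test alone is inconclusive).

Compute the Hessian H = grad^2 f:
  H = [[1, 1], [1, 1]]
Verify stationarity: grad f(x*) = H x* + g = (0, 0).
Eigenvalues of H: 0, 2.
H has a zero eigenvalue (singular; positive semidefinite but not definite), so H is neither positive definite, negative definite, nor indefinite. The second-order test alone is inconclusive -> degen.
(Indeed, f is constant along the null direction of H through x*, so x* is not a strict local extremum.)

degen


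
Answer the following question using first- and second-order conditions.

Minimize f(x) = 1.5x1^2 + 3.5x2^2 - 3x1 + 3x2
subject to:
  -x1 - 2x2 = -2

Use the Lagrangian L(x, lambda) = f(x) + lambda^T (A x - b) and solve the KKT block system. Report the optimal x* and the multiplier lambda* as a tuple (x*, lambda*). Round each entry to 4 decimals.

Form the Lagrangian:
  L(x, lambda) = (1/2) x^T Q x + c^T x + lambda^T (A x - b)
Stationarity (grad_x L = 0): Q x + c + A^T lambda = 0.
Primal feasibility: A x = b.

This gives the KKT block system:
  [ Q   A^T ] [ x     ]   [-c ]
  [ A    0  ] [ lambda ] = [ b ]

Solving the linear system:
  x*      = (1.6842, 0.1579)
  lambda* = (2.0526)
  f(x*)   = -0.2368

x* = (1.6842, 0.1579), lambda* = (2.0526)


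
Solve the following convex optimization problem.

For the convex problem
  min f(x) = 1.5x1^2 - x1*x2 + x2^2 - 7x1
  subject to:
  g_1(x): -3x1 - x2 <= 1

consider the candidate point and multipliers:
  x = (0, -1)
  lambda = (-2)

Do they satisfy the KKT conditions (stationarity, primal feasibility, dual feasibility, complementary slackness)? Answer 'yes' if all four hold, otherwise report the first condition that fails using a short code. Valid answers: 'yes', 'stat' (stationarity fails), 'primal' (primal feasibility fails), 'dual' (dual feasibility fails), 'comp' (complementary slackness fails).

Gradient of f: grad f(x) = Q x + c = (-6, -2)
Constraint values g_i(x) = a_i^T x - b_i:
  g_1((0, -1)) = 0
Stationarity residual: grad f(x) + sum_i lambda_i a_i = (0, 0)
  -> stationarity OK
Primal feasibility (all g_i <= 0): OK
Dual feasibility (all lambda_i >= 0): FAILS
Complementary slackness (lambda_i * g_i(x) = 0 for all i): OK

Verdict: the first failing condition is dual_feasibility -> dual.

dual


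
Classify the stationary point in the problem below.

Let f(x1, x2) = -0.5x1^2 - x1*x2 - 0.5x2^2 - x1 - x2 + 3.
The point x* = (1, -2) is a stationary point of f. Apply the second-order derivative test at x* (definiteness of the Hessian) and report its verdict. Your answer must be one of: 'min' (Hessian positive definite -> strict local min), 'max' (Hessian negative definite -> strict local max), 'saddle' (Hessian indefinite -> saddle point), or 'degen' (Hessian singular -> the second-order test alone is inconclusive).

Compute the Hessian H = grad^2 f:
  H = [[-1, -1], [-1, -1]]
Verify stationarity: grad f(x*) = H x* + g = (0, 0).
Eigenvalues of H: -2, 0.
H has a zero eigenvalue (singular; negative semidefinite but not definite), so H is neither positive definite, negative definite, nor indefinite. The second-order test alone is inconclusive -> degen.
(Indeed, f is constant along the null direction of H through x*, so x* is not a strict local extremum.)

degen


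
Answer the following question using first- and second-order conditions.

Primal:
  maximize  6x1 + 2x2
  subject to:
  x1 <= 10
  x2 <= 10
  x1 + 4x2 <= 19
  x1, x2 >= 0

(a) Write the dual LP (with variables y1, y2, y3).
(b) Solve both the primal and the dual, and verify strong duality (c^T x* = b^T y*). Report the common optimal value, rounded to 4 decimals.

The standard primal-dual pair for 'max c^T x s.t. A x <= b, x >= 0' is:
  Dual:  min b^T y  s.t.  A^T y >= c,  y >= 0.

So the dual LP is:
  minimize  10y1 + 10y2 + 19y3
  subject to:
    y1 + y3 >= 6
    y2 + 4y3 >= 2
    y1, y2, y3 >= 0

Solving the primal: x* = (10, 2.25).
  primal value c^T x* = 64.5.
Solving the dual: y* = (5.5, 0, 0.5).
  dual value b^T y* = 64.5.
Strong duality: c^T x* = b^T y*. Confirmed.

64.5


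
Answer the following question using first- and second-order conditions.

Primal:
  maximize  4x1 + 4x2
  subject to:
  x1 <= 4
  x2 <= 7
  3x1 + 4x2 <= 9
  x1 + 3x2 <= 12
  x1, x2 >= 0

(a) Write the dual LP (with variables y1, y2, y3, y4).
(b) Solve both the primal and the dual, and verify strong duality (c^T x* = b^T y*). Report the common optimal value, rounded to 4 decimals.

The standard primal-dual pair for 'max c^T x s.t. A x <= b, x >= 0' is:
  Dual:  min b^T y  s.t.  A^T y >= c,  y >= 0.

So the dual LP is:
  minimize  4y1 + 7y2 + 9y3 + 12y4
  subject to:
    y1 + 3y3 + y4 >= 4
    y2 + 4y3 + 3y4 >= 4
    y1, y2, y3, y4 >= 0

Solving the primal: x* = (3, 0).
  primal value c^T x* = 12.
Solving the dual: y* = (0, 0, 1.3333, 0).
  dual value b^T y* = 12.
Strong duality: c^T x* = b^T y*. Confirmed.

12


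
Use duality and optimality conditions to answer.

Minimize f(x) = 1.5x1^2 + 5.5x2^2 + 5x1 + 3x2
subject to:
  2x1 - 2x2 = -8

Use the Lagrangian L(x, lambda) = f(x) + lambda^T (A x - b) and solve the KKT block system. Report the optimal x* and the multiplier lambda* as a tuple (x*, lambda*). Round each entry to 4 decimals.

Form the Lagrangian:
  L(x, lambda) = (1/2) x^T Q x + c^T x + lambda^T (A x - b)
Stationarity (grad_x L = 0): Q x + c + A^T lambda = 0.
Primal feasibility: A x = b.

This gives the KKT block system:
  [ Q   A^T ] [ x     ]   [-c ]
  [ A    0  ] [ lambda ] = [ b ]

Solving the linear system:
  x*      = (-3.7143, 0.2857)
  lambda* = (3.0714)
  f(x*)   = 3.4286

x* = (-3.7143, 0.2857), lambda* = (3.0714)


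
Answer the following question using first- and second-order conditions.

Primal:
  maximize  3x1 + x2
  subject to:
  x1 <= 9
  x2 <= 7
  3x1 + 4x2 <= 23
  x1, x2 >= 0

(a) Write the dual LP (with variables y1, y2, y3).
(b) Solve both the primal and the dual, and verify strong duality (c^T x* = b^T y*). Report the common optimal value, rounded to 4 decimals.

The standard primal-dual pair for 'max c^T x s.t. A x <= b, x >= 0' is:
  Dual:  min b^T y  s.t.  A^T y >= c,  y >= 0.

So the dual LP is:
  minimize  9y1 + 7y2 + 23y3
  subject to:
    y1 + 3y3 >= 3
    y2 + 4y3 >= 1
    y1, y2, y3 >= 0

Solving the primal: x* = (7.6667, 0).
  primal value c^T x* = 23.
Solving the dual: y* = (0, 0, 1).
  dual value b^T y* = 23.
Strong duality: c^T x* = b^T y*. Confirmed.

23


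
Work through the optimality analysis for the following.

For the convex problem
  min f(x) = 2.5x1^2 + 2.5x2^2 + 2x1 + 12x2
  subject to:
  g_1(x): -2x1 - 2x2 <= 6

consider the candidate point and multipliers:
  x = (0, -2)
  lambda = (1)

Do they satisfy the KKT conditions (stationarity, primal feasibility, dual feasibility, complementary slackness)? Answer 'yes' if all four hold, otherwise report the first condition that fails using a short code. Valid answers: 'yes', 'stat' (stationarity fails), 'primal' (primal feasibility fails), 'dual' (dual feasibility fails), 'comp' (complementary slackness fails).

Gradient of f: grad f(x) = Q x + c = (2, 2)
Constraint values g_i(x) = a_i^T x - b_i:
  g_1((0, -2)) = -2
Stationarity residual: grad f(x) + sum_i lambda_i a_i = (0, 0)
  -> stationarity OK
Primal feasibility (all g_i <= 0): OK
Dual feasibility (all lambda_i >= 0): OK
Complementary slackness (lambda_i * g_i(x) = 0 for all i): FAILS

Verdict: the first failing condition is complementary_slackness -> comp.

comp


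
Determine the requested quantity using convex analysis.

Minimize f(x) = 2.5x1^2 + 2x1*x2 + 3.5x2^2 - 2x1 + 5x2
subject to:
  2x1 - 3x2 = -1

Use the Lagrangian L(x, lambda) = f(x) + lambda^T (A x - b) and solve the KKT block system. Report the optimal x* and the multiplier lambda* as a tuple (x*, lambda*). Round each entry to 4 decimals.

Form the Lagrangian:
  L(x, lambda) = (1/2) x^T Q x + c^T x + lambda^T (A x - b)
Stationarity (grad_x L = 0): Q x + c + A^T lambda = 0.
Primal feasibility: A x = b.

This gives the KKT block system:
  [ Q   A^T ] [ x     ]   [-c ]
  [ A    0  ] [ lambda ] = [ b ]

Solving the linear system:
  x*      = (-0.3299, 0.1134)
  lambda* = (1.7113)
  f(x*)   = 1.4691

x* = (-0.3299, 0.1134), lambda* = (1.7113)


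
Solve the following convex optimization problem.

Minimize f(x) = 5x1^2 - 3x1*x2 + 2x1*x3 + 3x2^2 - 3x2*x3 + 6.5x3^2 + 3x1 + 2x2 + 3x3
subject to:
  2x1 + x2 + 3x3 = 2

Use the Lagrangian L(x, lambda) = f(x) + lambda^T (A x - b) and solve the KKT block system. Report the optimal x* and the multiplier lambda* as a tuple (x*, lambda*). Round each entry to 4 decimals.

Form the Lagrangian:
  L(x, lambda) = (1/2) x^T Q x + c^T x + lambda^T (A x - b)
Stationarity (grad_x L = 0): Q x + c + A^T lambda = 0.
Primal feasibility: A x = b.

This gives the KKT block system:
  [ Q   A^T ] [ x     ]   [-c ]
  [ A    0  ] [ lambda ] = [ b ]

Solving the linear system:
  x*      = (0.2271, 0.3824, 0.3878)
  lambda* = (-2.4496)
  f(x*)   = 3.7543

x* = (0.2271, 0.3824, 0.3878), lambda* = (-2.4496)


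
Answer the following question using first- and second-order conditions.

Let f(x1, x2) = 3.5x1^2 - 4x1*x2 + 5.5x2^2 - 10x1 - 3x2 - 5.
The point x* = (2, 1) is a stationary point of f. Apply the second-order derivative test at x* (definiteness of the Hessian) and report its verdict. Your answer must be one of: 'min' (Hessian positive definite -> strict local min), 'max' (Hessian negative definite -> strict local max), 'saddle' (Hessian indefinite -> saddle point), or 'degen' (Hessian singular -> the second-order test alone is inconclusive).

Compute the Hessian H = grad^2 f:
  H = [[7, -4], [-4, 11]]
Verify stationarity: grad f(x*) = H x* + g = (0, 0).
Eigenvalues of H: 4.5279, 13.4721.
Both eigenvalues > 0, so H is positive definite -> x* is a strict local min.

min


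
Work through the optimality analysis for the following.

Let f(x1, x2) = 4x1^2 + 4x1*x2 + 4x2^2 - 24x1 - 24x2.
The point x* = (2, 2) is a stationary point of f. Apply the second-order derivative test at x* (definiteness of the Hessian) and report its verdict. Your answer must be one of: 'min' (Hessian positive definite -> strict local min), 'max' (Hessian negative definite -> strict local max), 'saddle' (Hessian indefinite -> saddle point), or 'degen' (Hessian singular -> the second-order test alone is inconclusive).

Compute the Hessian H = grad^2 f:
  H = [[8, 4], [4, 8]]
Verify stationarity: grad f(x*) = H x* + g = (0, 0).
Eigenvalues of H: 4, 12.
Both eigenvalues > 0, so H is positive definite -> x* is a strict local min.

min


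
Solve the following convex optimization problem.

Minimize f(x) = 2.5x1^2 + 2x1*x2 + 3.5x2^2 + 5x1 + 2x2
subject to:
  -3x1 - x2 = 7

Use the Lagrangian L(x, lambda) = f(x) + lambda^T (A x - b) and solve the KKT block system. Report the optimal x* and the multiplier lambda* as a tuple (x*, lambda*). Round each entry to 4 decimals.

Form the Lagrangian:
  L(x, lambda) = (1/2) x^T Q x + c^T x + lambda^T (A x - b)
Stationarity (grad_x L = 0): Q x + c + A^T lambda = 0.
Primal feasibility: A x = b.

This gives the KKT block system:
  [ Q   A^T ] [ x     ]   [-c ]
  [ A    0  ] [ lambda ] = [ b ]

Solving the linear system:
  x*      = (-2.3571, 0.0714)
  lambda* = (-2.2143)
  f(x*)   = 1.9286

x* = (-2.3571, 0.0714), lambda* = (-2.2143)


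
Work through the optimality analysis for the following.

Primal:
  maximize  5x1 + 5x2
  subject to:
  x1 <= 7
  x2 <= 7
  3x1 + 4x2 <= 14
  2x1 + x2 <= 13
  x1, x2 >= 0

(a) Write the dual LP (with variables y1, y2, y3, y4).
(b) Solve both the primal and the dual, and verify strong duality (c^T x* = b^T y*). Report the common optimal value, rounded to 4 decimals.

The standard primal-dual pair for 'max c^T x s.t. A x <= b, x >= 0' is:
  Dual:  min b^T y  s.t.  A^T y >= c,  y >= 0.

So the dual LP is:
  minimize  7y1 + 7y2 + 14y3 + 13y4
  subject to:
    y1 + 3y3 + 2y4 >= 5
    y2 + 4y3 + y4 >= 5
    y1, y2, y3, y4 >= 0

Solving the primal: x* = (4.6667, 0).
  primal value c^T x* = 23.3333.
Solving the dual: y* = (0, 0, 1.6667, 0).
  dual value b^T y* = 23.3333.
Strong duality: c^T x* = b^T y*. Confirmed.

23.3333


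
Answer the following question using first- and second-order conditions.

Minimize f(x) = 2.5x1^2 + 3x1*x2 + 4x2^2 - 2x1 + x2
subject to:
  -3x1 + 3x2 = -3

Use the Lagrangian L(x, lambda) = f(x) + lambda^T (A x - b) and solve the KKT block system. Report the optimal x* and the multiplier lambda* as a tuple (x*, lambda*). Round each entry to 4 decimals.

Form the Lagrangian:
  L(x, lambda) = (1/2) x^T Q x + c^T x + lambda^T (A x - b)
Stationarity (grad_x L = 0): Q x + c + A^T lambda = 0.
Primal feasibility: A x = b.

This gives the KKT block system:
  [ Q   A^T ] [ x     ]   [-c ]
  [ A    0  ] [ lambda ] = [ b ]

Solving the linear system:
  x*      = (0.6316, -0.3684)
  lambda* = (0.0175)
  f(x*)   = -0.7895

x* = (0.6316, -0.3684), lambda* = (0.0175)


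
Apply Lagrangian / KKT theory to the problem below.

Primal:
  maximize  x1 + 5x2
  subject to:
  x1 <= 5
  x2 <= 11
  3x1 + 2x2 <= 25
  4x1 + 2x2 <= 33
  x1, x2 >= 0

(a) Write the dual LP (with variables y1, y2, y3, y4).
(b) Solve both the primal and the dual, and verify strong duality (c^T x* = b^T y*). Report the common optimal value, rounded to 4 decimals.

The standard primal-dual pair for 'max c^T x s.t. A x <= b, x >= 0' is:
  Dual:  min b^T y  s.t.  A^T y >= c,  y >= 0.

So the dual LP is:
  minimize  5y1 + 11y2 + 25y3 + 33y4
  subject to:
    y1 + 3y3 + 4y4 >= 1
    y2 + 2y3 + 2y4 >= 5
    y1, y2, y3, y4 >= 0

Solving the primal: x* = (1, 11).
  primal value c^T x* = 56.
Solving the dual: y* = (0, 4.3333, 0.3333, 0).
  dual value b^T y* = 56.
Strong duality: c^T x* = b^T y*. Confirmed.

56


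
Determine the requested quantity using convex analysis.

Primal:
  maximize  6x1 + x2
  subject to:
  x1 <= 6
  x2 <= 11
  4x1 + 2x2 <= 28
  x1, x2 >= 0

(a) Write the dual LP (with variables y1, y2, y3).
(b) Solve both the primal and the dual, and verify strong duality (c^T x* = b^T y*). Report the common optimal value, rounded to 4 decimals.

The standard primal-dual pair for 'max c^T x s.t. A x <= b, x >= 0' is:
  Dual:  min b^T y  s.t.  A^T y >= c,  y >= 0.

So the dual LP is:
  minimize  6y1 + 11y2 + 28y3
  subject to:
    y1 + 4y3 >= 6
    y2 + 2y3 >= 1
    y1, y2, y3 >= 0

Solving the primal: x* = (6, 2).
  primal value c^T x* = 38.
Solving the dual: y* = (4, 0, 0.5).
  dual value b^T y* = 38.
Strong duality: c^T x* = b^T y*. Confirmed.

38


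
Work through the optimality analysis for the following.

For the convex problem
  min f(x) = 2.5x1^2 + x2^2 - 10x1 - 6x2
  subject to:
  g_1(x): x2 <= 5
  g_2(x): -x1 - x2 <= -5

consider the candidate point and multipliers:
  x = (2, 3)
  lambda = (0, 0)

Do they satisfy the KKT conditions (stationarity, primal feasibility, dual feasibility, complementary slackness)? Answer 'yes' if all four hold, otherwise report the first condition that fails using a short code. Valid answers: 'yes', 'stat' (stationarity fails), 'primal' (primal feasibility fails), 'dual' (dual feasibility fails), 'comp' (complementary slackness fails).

Gradient of f: grad f(x) = Q x + c = (0, 0)
Constraint values g_i(x) = a_i^T x - b_i:
  g_1((2, 3)) = -2
  g_2((2, 3)) = 0
Stationarity residual: grad f(x) + sum_i lambda_i a_i = (0, 0)
  -> stationarity OK
Primal feasibility (all g_i <= 0): OK
Dual feasibility (all lambda_i >= 0): OK
Complementary slackness (lambda_i * g_i(x) = 0 for all i): OK

Verdict: yes, KKT holds.

yes


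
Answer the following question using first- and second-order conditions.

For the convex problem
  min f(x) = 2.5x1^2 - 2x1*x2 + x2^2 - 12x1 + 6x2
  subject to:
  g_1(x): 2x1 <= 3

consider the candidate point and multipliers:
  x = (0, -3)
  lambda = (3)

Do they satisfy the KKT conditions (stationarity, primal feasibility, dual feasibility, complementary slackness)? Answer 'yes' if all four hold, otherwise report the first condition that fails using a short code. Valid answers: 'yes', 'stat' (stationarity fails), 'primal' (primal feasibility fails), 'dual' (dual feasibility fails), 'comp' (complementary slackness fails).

Gradient of f: grad f(x) = Q x + c = (-6, 0)
Constraint values g_i(x) = a_i^T x - b_i:
  g_1((0, -3)) = -3
Stationarity residual: grad f(x) + sum_i lambda_i a_i = (0, 0)
  -> stationarity OK
Primal feasibility (all g_i <= 0): OK
Dual feasibility (all lambda_i >= 0): OK
Complementary slackness (lambda_i * g_i(x) = 0 for all i): FAILS

Verdict: the first failing condition is complementary_slackness -> comp.

comp


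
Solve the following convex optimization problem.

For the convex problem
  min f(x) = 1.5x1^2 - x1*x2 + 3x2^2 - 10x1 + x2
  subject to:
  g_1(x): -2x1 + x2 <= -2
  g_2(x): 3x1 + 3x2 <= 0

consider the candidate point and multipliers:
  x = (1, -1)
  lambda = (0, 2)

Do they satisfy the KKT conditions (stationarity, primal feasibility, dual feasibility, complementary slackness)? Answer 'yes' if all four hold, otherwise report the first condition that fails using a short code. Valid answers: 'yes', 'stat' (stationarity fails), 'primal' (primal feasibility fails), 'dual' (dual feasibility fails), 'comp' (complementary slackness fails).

Gradient of f: grad f(x) = Q x + c = (-6, -6)
Constraint values g_i(x) = a_i^T x - b_i:
  g_1((1, -1)) = -1
  g_2((1, -1)) = 0
Stationarity residual: grad f(x) + sum_i lambda_i a_i = (0, 0)
  -> stationarity OK
Primal feasibility (all g_i <= 0): OK
Dual feasibility (all lambda_i >= 0): OK
Complementary slackness (lambda_i * g_i(x) = 0 for all i): OK

Verdict: yes, KKT holds.

yes


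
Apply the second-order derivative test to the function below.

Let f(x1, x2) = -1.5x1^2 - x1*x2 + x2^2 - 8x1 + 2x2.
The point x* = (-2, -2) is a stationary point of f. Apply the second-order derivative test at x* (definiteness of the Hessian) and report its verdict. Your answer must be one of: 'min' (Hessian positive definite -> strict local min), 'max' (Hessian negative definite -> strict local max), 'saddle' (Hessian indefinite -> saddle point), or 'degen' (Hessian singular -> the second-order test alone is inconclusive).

Compute the Hessian H = grad^2 f:
  H = [[-3, -1], [-1, 2]]
Verify stationarity: grad f(x*) = H x* + g = (0, 0).
Eigenvalues of H: -3.1926, 2.1926.
Eigenvalues have mixed signs, so H is indefinite -> x* is a saddle point.

saddle


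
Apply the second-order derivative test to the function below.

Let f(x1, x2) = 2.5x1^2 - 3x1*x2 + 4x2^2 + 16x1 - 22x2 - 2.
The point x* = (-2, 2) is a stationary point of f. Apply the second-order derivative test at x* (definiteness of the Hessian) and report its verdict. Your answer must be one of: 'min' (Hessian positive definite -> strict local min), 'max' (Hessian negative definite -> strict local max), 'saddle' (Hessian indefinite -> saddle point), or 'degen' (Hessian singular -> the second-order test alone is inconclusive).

Compute the Hessian H = grad^2 f:
  H = [[5, -3], [-3, 8]]
Verify stationarity: grad f(x*) = H x* + g = (0, 0).
Eigenvalues of H: 3.1459, 9.8541.
Both eigenvalues > 0, so H is positive definite -> x* is a strict local min.

min


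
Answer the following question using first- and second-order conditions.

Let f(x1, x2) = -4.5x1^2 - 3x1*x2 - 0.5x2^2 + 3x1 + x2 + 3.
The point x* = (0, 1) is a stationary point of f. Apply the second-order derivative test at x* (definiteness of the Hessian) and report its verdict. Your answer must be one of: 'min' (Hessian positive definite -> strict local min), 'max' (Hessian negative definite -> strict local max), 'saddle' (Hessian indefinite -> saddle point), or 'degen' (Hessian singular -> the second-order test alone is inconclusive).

Compute the Hessian H = grad^2 f:
  H = [[-9, -3], [-3, -1]]
Verify stationarity: grad f(x*) = H x* + g = (0, 0).
Eigenvalues of H: -10, 0.
H has a zero eigenvalue (singular; negative semidefinite but not definite), so H is neither positive definite, negative definite, nor indefinite. The second-order test alone is inconclusive -> degen.
(Indeed, f is constant along the null direction of H through x*, so x* is not a strict local extremum.)

degen


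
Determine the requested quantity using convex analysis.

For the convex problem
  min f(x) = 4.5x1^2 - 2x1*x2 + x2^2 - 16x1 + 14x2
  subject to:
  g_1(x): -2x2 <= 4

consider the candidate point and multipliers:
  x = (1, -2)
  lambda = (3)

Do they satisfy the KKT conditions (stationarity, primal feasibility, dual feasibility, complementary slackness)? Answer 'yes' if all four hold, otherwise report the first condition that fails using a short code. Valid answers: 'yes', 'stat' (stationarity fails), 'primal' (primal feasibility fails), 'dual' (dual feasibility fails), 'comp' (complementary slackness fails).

Gradient of f: grad f(x) = Q x + c = (-3, 8)
Constraint values g_i(x) = a_i^T x - b_i:
  g_1((1, -2)) = 0
Stationarity residual: grad f(x) + sum_i lambda_i a_i = (-3, 2)
  -> stationarity FAILS
Primal feasibility (all g_i <= 0): OK
Dual feasibility (all lambda_i >= 0): OK
Complementary slackness (lambda_i * g_i(x) = 0 for all i): OK

Verdict: the first failing condition is stationarity -> stat.

stat
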